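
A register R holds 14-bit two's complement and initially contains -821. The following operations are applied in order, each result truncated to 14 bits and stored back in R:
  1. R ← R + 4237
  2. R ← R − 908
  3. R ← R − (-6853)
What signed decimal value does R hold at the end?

-7023

Start: R = -821 = 11110011001011.
R = -821 + 4237 = 3416 = 00110101011000
R = 3416 − 908 = 2508 = 00100111001100
R = 2508 − (-6853) = 9361; wraps to -7023 = 10010010010001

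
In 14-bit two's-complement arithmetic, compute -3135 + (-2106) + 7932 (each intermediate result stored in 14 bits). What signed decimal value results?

2691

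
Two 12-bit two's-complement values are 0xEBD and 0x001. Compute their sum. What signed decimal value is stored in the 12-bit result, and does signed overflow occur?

0xEBD = 111010111101 = -323 (signed)
0x001 = 000000000001 = 1 (signed)
  111010111101
+ 000000000001
= 111010111110
Result 111010111110: MSB = 1 → 3774 − 4096 = -322.
Addends have opposite signs, so signed overflow cannot occur.

-322; no overflow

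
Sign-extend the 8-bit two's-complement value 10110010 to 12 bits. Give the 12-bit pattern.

111110110010

MSB of 10110010 is 1; replicate it into the new high bits.
1111|10110010 → 111110110010 (still -78).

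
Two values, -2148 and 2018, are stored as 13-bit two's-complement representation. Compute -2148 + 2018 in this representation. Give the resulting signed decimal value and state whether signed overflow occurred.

-2148 → 1011110011100
2018 → 0011111100010
  1011110011100
+ 0011111100010
= 1111101111110
Result 1111101111110: MSB = 1 → 8062 − 8192 = -130.
Addends have opposite signs, so signed overflow cannot occur.

-130; no overflow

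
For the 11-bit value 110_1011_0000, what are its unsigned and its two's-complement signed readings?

unsigned = 1712, signed = -336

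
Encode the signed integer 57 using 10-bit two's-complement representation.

57 is non-negative, so write it directly in 10 bits: 0000111001.

0000111001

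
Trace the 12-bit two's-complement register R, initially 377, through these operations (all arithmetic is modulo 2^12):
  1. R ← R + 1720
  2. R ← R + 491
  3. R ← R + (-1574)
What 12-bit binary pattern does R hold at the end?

001111110110

Start: R = 377 = 000101111001.
R = 377 + 1720 = 2097; wraps to -1999 = 100000110001
R = -1999 + 491 = -1508 = 101000011100
R = -1508 + (-1574) = -3082; wraps to 1014 = 001111110110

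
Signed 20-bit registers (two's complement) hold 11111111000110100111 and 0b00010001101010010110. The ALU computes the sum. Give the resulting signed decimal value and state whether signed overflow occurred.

68669; no overflow

11111111000110100111 = -3673 (signed)
0b00010001101010010110 → 00010001101010010110 = 72342 (signed)
  11111111000110100111
+ 00010001101010010110
= 00010000110000111101  (discard carry-out 1)
Result 00010000110000111101: MSB = 0 → value 68669.
Addends have opposite signs, so signed overflow cannot occur.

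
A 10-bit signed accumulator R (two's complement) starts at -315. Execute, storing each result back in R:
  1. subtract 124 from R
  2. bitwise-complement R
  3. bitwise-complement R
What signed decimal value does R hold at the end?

Start: R = -315 = 1011000101.
R = -315 − 124 = -439 = 1001001001
R = NOT 1001001001 = 0110110110 = 438
R = NOT 0110110110 = 1001001001 = -439

-439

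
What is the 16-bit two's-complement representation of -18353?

1011100001001111

|-18353| = 18353 = 0100011110110001 in 16 bits.
Invert the bits: 1011100001001110. Add 1: 1011100001001111.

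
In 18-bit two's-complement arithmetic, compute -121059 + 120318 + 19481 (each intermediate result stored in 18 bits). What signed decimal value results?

-121059 + 120318 = -741 (111111110100011011)
-741 + 19481 = 18740 (000100100100110100)

18740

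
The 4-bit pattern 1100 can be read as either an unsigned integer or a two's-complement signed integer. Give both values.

unsigned = 12, signed = -4

Unsigned: 1100 = 12.
Signed: MSB=1 → 12 − 16 = -4.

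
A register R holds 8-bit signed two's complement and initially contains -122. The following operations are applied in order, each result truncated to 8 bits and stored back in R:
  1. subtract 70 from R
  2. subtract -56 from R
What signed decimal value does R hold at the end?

Start: R = -122 = 10000110.
R = -122 − 70 = -192; wraps to 64 = 01000000
R = 64 − (-56) = 120 = 01111000

120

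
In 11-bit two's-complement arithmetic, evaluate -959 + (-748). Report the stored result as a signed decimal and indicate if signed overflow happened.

341; overflow

-959 → 10001000001
-748 → 10100010100
  10001000001
+ 10100010100
= 00101010101  (discard carry-out 1)
Result 00101010101: MSB = 0 → value 341.
Both addends are negative but the stored result is non-negative: signed overflow. The true value -959 + (-748) = -1707 lies outside [-1024, 1023].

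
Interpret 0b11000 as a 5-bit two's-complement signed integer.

-8

MSB is 1, so the value is negative.
Unsigned reading: 24. Subtract 2^5 = 32: 24 − 32 = -8.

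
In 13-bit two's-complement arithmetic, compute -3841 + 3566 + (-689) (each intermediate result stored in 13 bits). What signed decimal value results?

-964

-3841 + 3566 = -275 (1111011101101)
-275 + (-689) = -964 (1110000111100)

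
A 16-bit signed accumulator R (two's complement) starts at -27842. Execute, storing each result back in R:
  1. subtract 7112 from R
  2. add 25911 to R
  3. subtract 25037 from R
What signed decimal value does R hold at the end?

Start: R = -27842 = 1001001100111110.
R = -27842 − 7112 = -34954; wraps to 30582 = 0111011101110110
R = 30582 + 25911 = 56493; wraps to -9043 = 1101110010101101
R = -9043 − 25037 = -34080; wraps to 31456 = 0111101011100000

31456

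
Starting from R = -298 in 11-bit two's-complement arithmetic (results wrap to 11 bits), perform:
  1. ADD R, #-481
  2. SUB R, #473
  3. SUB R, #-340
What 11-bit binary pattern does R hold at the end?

10001110000

Start: R = -298 = 11011010110.
R = -298 + (-481) = -779 = 10011110101
R = -779 − 473 = -1252; wraps to 796 = 01100011100
R = 796 − (-340) = 1136; wraps to -912 = 10001110000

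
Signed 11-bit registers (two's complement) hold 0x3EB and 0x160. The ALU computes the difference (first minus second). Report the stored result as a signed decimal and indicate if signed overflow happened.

651; no overflow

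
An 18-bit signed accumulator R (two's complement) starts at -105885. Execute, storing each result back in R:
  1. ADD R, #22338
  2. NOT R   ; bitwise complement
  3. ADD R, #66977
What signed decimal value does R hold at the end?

Start: R = -105885 = 100110001001100011.
R = -105885 + 22338 = -83547 = 101011100110100101
R = NOT 101011100110100101 = 010100011001011010 = 83546
R = 83546 + 66977 = 150523; wraps to -111621 = 100100101111111011

-111621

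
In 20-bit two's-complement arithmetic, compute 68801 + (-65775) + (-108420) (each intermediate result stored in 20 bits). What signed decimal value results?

-105394

68801 + (-65775) = 3026 (00000000101111010010)
3026 + (-108420) = -105394 (11100110010001001110)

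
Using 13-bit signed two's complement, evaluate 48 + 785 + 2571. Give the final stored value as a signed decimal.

3404

48 + 785 = 833 (0001101000001)
833 + 2571 = 3404 (0110101001100)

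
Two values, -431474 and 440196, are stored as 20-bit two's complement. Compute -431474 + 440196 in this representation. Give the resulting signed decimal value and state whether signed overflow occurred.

8722; no overflow

-431474 → 10010110101010001110
440196 → 01101011011110000100
  10010110101010001110
+ 01101011011110000100
= 00000010001000010010  (discard carry-out 1)
Result 00000010001000010010: MSB = 0 → value 8722.
Addends have opposite signs, so signed overflow cannot occur.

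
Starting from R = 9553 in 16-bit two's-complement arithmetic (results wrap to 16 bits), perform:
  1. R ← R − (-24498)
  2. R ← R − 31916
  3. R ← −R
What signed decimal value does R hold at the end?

-2135

Start: R = 9553 = 0010010101010001.
R = 9553 − (-24498) = 34051; wraps to -31485 = 1000010100000011
R = -31485 − 31916 = -63401; wraps to 2135 = 0000100001010111
R = −(2135) = -2135 = 1111011110101001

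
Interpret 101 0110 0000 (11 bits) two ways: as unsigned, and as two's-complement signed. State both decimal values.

unsigned = 1376, signed = -672

Unsigned: 10101100000 = 1376.
Signed: MSB=1 → 1376 − 2048 = -672.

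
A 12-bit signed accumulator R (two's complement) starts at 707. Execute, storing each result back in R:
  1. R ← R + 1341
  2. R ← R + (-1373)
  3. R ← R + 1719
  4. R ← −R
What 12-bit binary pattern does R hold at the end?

Start: R = 707 = 001011000011.
R = 707 + 1341 = 2048; wraps to -2048 = 100000000000
R = -2048 + (-1373) = -3421; wraps to 675 = 001010100011
R = 675 + 1719 = 2394; wraps to -1702 = 100101011010
R = −(-1702) = 1702 = 011010100110

011010100110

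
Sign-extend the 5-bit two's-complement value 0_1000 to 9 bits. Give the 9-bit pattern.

000001000

MSB of 01000 is 0; replicate it into the new high bits.
0000|01000 → 000001000 (still 8).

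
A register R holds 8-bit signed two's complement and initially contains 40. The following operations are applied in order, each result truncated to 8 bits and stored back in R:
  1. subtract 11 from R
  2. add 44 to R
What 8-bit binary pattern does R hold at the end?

Start: R = 40 = 00101000.
R = 40 − 11 = 29 = 00011101
R = 29 + 44 = 73 = 01001001

01001001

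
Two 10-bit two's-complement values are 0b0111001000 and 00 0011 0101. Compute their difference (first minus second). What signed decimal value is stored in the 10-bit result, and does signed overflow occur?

403; no overflow

0b0111001000 → 0111001000 = 456 (signed)
00 0011 0101 → 0000110101 = 53 (signed)
Subtract via negate-and-add: invert 0000110101 + 1 = 1111001011 (i.e. -53).
  0111001000
+ 1111001011
= 0110010011  (discard carry-out 1)
Result 0110010011: MSB = 0 → value 403.
Addends (after negating the subtrahend) have opposite signs, so signed overflow cannot occur.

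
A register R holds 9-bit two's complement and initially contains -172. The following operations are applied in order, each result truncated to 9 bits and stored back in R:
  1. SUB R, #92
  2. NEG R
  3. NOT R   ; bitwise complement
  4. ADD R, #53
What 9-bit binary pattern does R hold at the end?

100101100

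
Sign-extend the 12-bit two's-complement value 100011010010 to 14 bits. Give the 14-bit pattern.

11100011010010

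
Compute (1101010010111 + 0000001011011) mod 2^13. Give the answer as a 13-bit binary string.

1101011110010

  1101010010111
+ 0000001011011
= 1101011110010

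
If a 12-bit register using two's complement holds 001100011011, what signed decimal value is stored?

MSB is 0, so the value is non-negative: 001100011011 = 795.

795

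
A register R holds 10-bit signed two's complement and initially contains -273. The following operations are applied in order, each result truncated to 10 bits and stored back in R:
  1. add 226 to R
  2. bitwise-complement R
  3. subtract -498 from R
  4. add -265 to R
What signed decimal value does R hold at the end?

279

Start: R = -273 = 1011101111.
R = -273 + 226 = -47 = 1111010001
R = NOT 1111010001 = 0000101110 = 46
R = 46 − (-498) = 544; wraps to -480 = 1000100000
R = -480 + (-265) = -745; wraps to 279 = 0100010111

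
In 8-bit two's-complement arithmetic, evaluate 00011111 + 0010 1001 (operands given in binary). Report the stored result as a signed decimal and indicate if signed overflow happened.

00011111 = 31 (signed)
0010 1001 → 00101001 = 41 (signed)
  00011111
+ 00101001
= 01001000
Result 01001000: MSB = 0 → value 72.
Both addends are non-negative and so is the stored result: no signed overflow.

72; no overflow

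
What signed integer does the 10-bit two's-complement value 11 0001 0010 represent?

-238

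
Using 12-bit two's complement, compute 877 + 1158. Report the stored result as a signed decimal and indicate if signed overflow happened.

2035; no overflow

877 → 001101101101
1158 → 010010000110
  001101101101
+ 010010000110
= 011111110011
Result 011111110011: MSB = 0 → value 2035.
Both addends are non-negative and so is the stored result: no signed overflow.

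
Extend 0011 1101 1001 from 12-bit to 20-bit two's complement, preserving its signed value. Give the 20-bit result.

MSB of 001111011001 is 0; replicate it into the new high bits.
00000000|001111011001 → 00000000001111011001 (still 985).

00000000001111011001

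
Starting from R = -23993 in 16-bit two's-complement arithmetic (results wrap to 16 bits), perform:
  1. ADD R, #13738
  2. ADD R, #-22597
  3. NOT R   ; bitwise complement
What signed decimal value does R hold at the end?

-32685

Start: R = -23993 = 1010001001000111.
R = -23993 + 13738 = -10255 = 1101011111110001
R = -10255 + (-22597) = -32852; wraps to 32684 = 0111111110101100
R = NOT 0111111110101100 = 1000000001010011 = -32685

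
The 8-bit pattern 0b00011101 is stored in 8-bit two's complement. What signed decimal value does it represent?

MSB is 0, so the value is non-negative: 00011101 = 29.

29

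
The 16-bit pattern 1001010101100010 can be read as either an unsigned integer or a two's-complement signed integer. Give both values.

unsigned = 38242, signed = -27294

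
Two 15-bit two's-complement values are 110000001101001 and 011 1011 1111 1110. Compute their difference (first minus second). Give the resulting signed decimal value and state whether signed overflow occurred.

110000001101001 = -8087 (signed)
011 1011 1111 1110 → 011101111111110 = 15358 (signed)
Subtract via negate-and-add: invert 011101111111110 + 1 = 100010000000010 (i.e. -15358).
  110000001101001
+ 100010000000010
= 010010001101011  (discard carry-out 1)
Result 010010001101011: MSB = 0 → value 9323.
Both addends (after negating the subtrahend) are negative but the stored result is non-negative: signed overflow. The true value -8087 − 15358 = -23445 lies outside [-16384, 16383].

9323; overflow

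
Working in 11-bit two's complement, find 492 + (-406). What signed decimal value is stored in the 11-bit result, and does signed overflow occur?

86; no overflow

492 → 00111101100
-406 → 11001101010
  00111101100
+ 11001101010
= 00001010110  (discard carry-out 1)
Result 00001010110: MSB = 0 → value 86.
Addends have opposite signs, so signed overflow cannot occur.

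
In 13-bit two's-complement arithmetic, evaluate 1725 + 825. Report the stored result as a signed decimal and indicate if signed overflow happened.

1725 → 0011010111101
825 → 0001100111001
  0011010111101
+ 0001100111001
= 0100111110110
Result 0100111110110: MSB = 0 → value 2550.
Both addends are non-negative and so is the stored result: no signed overflow.

2550; no overflow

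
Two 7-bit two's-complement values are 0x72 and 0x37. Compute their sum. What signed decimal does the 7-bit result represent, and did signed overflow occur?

41; no overflow

0x72 = 1110010 = -14 (signed)
0x37 = 0110111 = 55 (signed)
  1110010
+ 0110111
= 0101001  (discard carry-out 1)
Result 0101001: MSB = 0 → value 41.
Addends have opposite signs, so signed overflow cannot occur.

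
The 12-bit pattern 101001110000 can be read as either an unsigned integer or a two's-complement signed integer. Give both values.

unsigned = 2672, signed = -1424

Unsigned: 101001110000 = 2672.
Signed: MSB=1 → 2672 − 4096 = -1424.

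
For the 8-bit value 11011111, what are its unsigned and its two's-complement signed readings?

unsigned = 223, signed = -33

Unsigned: 11011111 = 223.
Signed: MSB=1 → 223 − 256 = -33.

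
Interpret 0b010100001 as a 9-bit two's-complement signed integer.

161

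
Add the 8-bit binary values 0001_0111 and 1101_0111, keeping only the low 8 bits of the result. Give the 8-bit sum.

11101110

  00010111
+ 11010111
= 11101110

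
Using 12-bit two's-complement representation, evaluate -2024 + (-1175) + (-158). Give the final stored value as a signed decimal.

739

-2024 + (-1175) = -3199 → wraps to 897 (001110000001)
897 + (-158) = 739 (001011100011)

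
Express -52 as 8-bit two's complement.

11001100

|-52| = 52 = 00110100 in 8 bits.
Invert the bits: 11001011. Add 1: 11001100.
Check: 11001100 reads as 204 − 256 = -52.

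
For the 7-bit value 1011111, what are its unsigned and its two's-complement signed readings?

unsigned = 95, signed = -33

Unsigned: 1011111 = 95.
Signed: MSB=1 → 95 − 128 = -33.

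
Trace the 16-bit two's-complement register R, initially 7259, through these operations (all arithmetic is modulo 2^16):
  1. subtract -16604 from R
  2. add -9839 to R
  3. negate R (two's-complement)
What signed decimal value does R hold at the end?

-14024

Start: R = 7259 = 0001110001011011.
R = 7259 − (-16604) = 23863 = 0101110100110111
R = 23863 + (-9839) = 14024 = 0011011011001000
R = −(14024) = -14024 = 1100100100111000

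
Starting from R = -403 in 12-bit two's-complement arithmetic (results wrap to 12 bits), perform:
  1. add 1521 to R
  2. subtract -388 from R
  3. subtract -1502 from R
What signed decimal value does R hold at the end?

Start: R = -403 = 111001101101.
R = -403 + 1521 = 1118 = 010001011110
R = 1118 − (-388) = 1506 = 010111100010
R = 1506 − (-1502) = 3008; wraps to -1088 = 101111000000

-1088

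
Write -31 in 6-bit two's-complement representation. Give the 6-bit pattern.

100001

|-31| = 31 = 011111 in 6 bits.
Invert the bits: 100000. Add 1: 100001.
Check: 100001 reads as 33 − 64 = -31.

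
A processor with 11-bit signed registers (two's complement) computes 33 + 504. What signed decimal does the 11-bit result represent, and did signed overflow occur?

537; no overflow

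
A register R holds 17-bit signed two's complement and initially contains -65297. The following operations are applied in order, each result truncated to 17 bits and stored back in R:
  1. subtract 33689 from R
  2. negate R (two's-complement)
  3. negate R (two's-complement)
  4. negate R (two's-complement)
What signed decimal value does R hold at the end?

-32086

Start: R = -65297 = 10000000011101111.
R = -65297 − 33689 = -98986; wraps to 32086 = 00111110101010110
R = −(32086) = -32086 = 11000001010101010
R = −(-32086) = 32086 = 00111110101010110
R = −(32086) = -32086 = 11000001010101010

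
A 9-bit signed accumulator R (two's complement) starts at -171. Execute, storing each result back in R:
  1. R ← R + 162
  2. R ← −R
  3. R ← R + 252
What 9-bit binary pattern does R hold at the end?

Start: R = -171 = 101010101.
R = -171 + 162 = -9 = 111110111
R = −(-9) = 9 = 000001001
R = 9 + 252 = 261; wraps to -251 = 100000101

100000101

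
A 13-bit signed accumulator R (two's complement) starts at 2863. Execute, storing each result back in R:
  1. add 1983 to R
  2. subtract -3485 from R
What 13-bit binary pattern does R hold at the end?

0000010001011

Start: R = 2863 = 0101100101111.
R = 2863 + 1983 = 4846; wraps to -3346 = 1001011101110
R = -3346 − (-3485) = 139 = 0000010001011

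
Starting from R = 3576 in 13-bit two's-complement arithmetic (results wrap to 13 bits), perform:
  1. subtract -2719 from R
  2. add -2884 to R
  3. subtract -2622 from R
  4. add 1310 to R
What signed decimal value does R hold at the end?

-849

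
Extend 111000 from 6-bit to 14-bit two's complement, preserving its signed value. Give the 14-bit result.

MSB of 111000 is 1; replicate it into the new high bits.
11111111|111000 → 11111111111000 (still -8).

11111111111000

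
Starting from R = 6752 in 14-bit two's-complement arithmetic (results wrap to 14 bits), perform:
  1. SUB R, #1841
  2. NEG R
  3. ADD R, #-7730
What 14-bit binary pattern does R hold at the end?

00111010011111

Start: R = 6752 = 01101001100000.
R = 6752 − 1841 = 4911 = 01001100101111
R = −(4911) = -4911 = 10110011010001
R = -4911 + (-7730) = -12641; wraps to 3743 = 00111010011111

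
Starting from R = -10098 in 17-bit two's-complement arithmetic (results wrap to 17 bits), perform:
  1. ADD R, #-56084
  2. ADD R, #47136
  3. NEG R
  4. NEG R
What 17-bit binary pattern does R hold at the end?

11011010110011010

Start: R = -10098 = 11101100010001110.
R = -10098 + (-56084) = -66182; wraps to 64890 = 01111110101111010
R = 64890 + 47136 = 112026; wraps to -19046 = 11011010110011010
R = −(-19046) = 19046 = 00100101001100110
R = −(19046) = -19046 = 11011010110011010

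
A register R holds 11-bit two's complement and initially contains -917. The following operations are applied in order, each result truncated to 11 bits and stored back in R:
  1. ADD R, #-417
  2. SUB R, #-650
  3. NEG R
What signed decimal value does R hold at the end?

Start: R = -917 = 10001101011.
R = -917 + (-417) = -1334; wraps to 714 = 01011001010
R = 714 − (-650) = 1364; wraps to -684 = 10101010100
R = −(-684) = 684 = 01010101100

684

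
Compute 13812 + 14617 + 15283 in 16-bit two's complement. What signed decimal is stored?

-21824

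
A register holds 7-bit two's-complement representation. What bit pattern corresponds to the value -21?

|-21| = 21 = 0010101 in 7 bits.
Invert the bits: 1101010. Add 1: 1101011.
Check: 1101011 reads as 107 − 128 = -21.

1101011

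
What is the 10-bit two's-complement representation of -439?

1001001001

|-439| = 439 = 0110110111 in 10 bits.
Invert the bits: 1001001000. Add 1: 1001001001.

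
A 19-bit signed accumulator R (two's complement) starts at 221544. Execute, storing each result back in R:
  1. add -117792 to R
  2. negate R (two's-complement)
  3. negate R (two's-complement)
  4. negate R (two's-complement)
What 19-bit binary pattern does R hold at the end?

1100110101010111000

Start: R = 221544 = 0110110000101101000.
R = 221544 + (-117792) = 103752 = 0011001010101001000
R = −(103752) = -103752 = 1100110101010111000
R = −(-103752) = 103752 = 0011001010101001000
R = −(103752) = -103752 = 1100110101010111000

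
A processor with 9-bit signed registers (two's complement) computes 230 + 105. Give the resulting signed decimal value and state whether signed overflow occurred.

230 → 011100110
105 → 001101001
  011100110
+ 001101001
= 101001111
Result 101001111: MSB = 1 → 335 − 512 = -177.
Both addends are non-negative but the stored result is negative: signed overflow. The true value 230 + 105 = 335 lies outside [-256, 255].

-177; overflow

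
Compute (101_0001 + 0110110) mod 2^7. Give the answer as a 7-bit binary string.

  1010001
+ 0110110
= 0000111  (discard carry-out 1)

0000111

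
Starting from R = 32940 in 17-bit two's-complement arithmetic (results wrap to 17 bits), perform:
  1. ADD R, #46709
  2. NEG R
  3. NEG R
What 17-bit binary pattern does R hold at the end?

10011011100100001

Start: R = 32940 = 01000000010101100.
R = 32940 + 46709 = 79649; wraps to -51423 = 10011011100100001
R = −(-51423) = 51423 = 01100100011011111
R = −(51423) = -51423 = 10011011100100001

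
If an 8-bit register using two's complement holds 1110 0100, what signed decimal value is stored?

-28

MSB is 1, so the value is negative.
Unsigned reading: 228. Subtract 2^8 = 256: 228 − 256 = -28.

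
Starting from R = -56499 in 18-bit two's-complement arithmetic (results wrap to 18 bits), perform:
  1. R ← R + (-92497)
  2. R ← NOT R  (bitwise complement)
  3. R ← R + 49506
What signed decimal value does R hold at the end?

Start: R = -56499 = 110010001101001101.
R = -56499 + (-92497) = -148996; wraps to 113148 = 011011100111111100
R = NOT 011011100111111100 = 100100011000000011 = -113149
R = -113149 + 49506 = -63643 = 110000011101100101

-63643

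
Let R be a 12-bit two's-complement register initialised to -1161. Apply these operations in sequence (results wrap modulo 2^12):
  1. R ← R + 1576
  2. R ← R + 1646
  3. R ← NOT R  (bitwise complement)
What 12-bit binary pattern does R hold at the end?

011111110010

Start: R = -1161 = 101101110111.
R = -1161 + 1576 = 415 = 000110011111
R = 415 + 1646 = 2061; wraps to -2035 = 100000001101
R = NOT 100000001101 = 011111110010 = 2034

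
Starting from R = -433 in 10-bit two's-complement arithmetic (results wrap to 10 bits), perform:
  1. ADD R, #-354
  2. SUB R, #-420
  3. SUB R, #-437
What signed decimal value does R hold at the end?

70

Start: R = -433 = 1001001111.
R = -433 + (-354) = -787; wraps to 237 = 0011101101
R = 237 − (-420) = 657; wraps to -367 = 1010010001
R = -367 − (-437) = 70 = 0001000110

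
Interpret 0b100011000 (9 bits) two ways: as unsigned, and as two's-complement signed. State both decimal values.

unsigned = 280, signed = -232

Unsigned: 100011000 = 280.
Signed: MSB=1 → 280 − 512 = -232.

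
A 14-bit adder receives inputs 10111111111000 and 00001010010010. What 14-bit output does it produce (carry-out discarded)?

11001010001010

  10111111111000
+ 00001010010010
= 11001010001010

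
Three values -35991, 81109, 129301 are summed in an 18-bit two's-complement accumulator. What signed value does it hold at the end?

-35991 + 81109 = 45118 (001011000000111110)
45118 + 129301 = 174419 → wraps to -87725 (101010100101010011)

-87725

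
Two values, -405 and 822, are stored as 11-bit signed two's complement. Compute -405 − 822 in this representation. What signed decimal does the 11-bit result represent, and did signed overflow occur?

821; overflow

-405 → 11001101011
822 → 01100110110
Subtract via negate-and-add: invert 01100110110 + 1 = 10011001010 (i.e. -822).
  11001101011
+ 10011001010
= 01100110101  (discard carry-out 1)
Result 01100110101: MSB = 0 → value 821.
Both addends (after negating the subtrahend) are negative but the stored result is non-negative: signed overflow. The true value -405 − 822 = -1227 lies outside [-1024, 1023].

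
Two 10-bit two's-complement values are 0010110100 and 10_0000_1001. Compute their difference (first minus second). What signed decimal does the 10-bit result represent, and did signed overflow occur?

0010110100 = 180 (signed)
10_0000_1001 → 1000001001 = -503 (signed)
Subtract via negate-and-add: invert 1000001001 + 1 = 0111110111 (i.e. 503).
  0010110100
+ 0111110111
= 1010101011
Result 1010101011: MSB = 1 → 683 − 1024 = -341.
Both addends (after negating the subtrahend) are non-negative but the stored result is negative: signed overflow. The true value 180 − (-503) = 683 lies outside [-512, 511].

-341; overflow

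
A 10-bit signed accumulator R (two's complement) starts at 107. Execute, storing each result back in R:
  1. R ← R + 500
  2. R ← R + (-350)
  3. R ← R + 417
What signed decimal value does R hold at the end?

-350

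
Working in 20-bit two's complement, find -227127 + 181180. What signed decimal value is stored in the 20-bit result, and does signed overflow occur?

-227127 → 11001000100011001001
181180 → 00101100001110111100
  11001000100011001001
+ 00101100001110111100
= 11110100110010000101
Result 11110100110010000101: MSB = 1 → 1002629 − 1048576 = -45947.
Addends have opposite signs, so signed overflow cannot occur.

-45947; no overflow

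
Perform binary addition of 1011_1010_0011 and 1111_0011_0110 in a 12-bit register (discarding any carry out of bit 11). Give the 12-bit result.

  101110100011
+ 111100110110
= 101011011001  (discard carry-out 1)

101011011001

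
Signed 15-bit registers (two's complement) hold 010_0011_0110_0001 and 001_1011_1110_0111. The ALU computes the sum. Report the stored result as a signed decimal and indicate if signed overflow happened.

16200; no overflow

010_0011_0110_0001 → 010001101100001 = 9057 (signed)
001_1011_1110_0111 → 001101111100111 = 7143 (signed)
  010001101100001
+ 001101111100111
= 011111101001000
Result 011111101001000: MSB = 0 → value 16200.
Both addends are non-negative and so is the stored result: no signed overflow.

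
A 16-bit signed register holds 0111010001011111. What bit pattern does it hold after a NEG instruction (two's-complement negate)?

Invert: 1000101110100000. Add 1: 1000101110100001.

1000101110100001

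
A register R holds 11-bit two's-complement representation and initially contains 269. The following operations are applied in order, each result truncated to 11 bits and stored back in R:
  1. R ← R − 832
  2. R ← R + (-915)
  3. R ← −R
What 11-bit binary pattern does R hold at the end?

Start: R = 269 = 00100001101.
R = 269 − 832 = -563 = 10111001101
R = -563 + (-915) = -1478; wraps to 570 = 01000111010
R = −(570) = -570 = 10111000110

10111000110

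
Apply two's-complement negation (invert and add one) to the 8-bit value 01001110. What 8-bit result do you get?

10110010

Invert: 10110001. Add 1: 10110010.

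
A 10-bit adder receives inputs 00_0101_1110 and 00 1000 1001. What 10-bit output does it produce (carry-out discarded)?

0011100111

  0001011110
+ 0010001001
= 0011100111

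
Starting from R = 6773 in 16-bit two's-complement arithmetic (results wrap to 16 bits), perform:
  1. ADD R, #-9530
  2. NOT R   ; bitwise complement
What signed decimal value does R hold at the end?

2756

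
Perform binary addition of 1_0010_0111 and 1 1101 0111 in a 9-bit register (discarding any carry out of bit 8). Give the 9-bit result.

011111110

  100100111
+ 111010111
= 011111110  (discard carry-out 1)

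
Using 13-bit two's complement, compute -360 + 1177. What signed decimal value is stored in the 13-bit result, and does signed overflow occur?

-360 → 1111010011000
1177 → 0010010011001
  1111010011000
+ 0010010011001
= 0001100110001  (discard carry-out 1)
Result 0001100110001: MSB = 0 → value 817.
Addends have opposite signs, so signed overflow cannot occur.

817; no overflow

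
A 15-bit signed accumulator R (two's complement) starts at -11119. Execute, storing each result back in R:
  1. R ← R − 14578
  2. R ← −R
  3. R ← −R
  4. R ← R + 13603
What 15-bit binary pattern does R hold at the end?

Start: R = -11119 = 101010010010001.
R = -11119 − 14578 = -25697; wraps to 7071 = 001101110011111
R = −(7071) = -7071 = 110010001100001
R = −(-7071) = 7071 = 001101110011111
R = 7071 + 13603 = 20674; wraps to -12094 = 101000011000010

101000011000010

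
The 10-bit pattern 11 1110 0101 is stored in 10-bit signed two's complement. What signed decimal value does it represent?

MSB is 1, so the value is negative.
Invert: 0000011010. Add 1: 0000011011 = 27. So the value is −27.

-27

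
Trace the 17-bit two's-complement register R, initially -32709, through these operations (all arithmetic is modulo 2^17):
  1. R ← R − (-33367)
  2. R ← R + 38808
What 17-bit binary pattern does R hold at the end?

Start: R = -32709 = 11000000000111011.
R = -32709 − (-33367) = 658 = 00000001010010010
R = 658 + 38808 = 39466 = 01001101000101010

01001101000101010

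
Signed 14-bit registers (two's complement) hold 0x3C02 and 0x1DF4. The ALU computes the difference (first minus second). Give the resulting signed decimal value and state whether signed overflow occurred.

7694; overflow

0x3C02 = 11110000000010 = -1022 (signed)
0x1DF4 = 01110111110100 = 7668 (signed)
Subtract via negate-and-add: invert 01110111110100 + 1 = 10001000001100 (i.e. -7668).
  11110000000010
+ 10001000001100
= 01111000001110  (discard carry-out 1)
Result 01111000001110: MSB = 0 → value 7694.
Both addends (after negating the subtrahend) are negative but the stored result is non-negative: signed overflow. The true value -1022 − 7668 = -8690 lies outside [-8192, 8191].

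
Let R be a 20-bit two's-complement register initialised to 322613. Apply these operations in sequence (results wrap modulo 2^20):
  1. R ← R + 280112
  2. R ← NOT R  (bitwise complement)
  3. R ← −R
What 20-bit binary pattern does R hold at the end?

10010011001001100110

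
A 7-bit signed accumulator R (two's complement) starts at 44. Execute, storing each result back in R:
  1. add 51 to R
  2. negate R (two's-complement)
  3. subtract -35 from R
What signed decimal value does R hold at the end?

Start: R = 44 = 0101100.
R = 44 + 51 = 95; wraps to -33 = 1011111
R = −(-33) = 33 = 0100001
R = 33 − (-35) = 68; wraps to -60 = 1000100

-60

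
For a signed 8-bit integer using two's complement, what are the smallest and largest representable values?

min = -128, max = 127

Minimum: −2^7 = -128.
Maximum: 2^7 − 1 = 127.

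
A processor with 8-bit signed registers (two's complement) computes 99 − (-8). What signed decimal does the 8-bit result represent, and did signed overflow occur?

99 → 01100011
-8 → 11111000
Subtract via negate-and-add: invert 11111000 + 1 = 00001000 (i.e. 8).
  01100011
+ 00001000
= 01101011
Result 01101011: MSB = 0 → value 107.
Both addends (after negating the subtrahend) are non-negative and so is the stored result: no signed overflow.

107; no overflow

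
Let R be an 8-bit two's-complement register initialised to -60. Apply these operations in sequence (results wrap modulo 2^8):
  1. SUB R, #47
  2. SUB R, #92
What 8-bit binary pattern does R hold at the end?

Start: R = -60 = 11000100.
R = -60 − 47 = -107 = 10010101
R = -107 − 92 = -199; wraps to 57 = 00111001

00111001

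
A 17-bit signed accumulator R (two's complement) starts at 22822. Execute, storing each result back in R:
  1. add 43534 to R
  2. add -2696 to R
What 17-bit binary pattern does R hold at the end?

01111100010101100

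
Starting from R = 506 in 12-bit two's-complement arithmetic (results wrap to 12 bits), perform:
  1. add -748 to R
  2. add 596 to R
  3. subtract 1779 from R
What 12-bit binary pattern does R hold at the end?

101001101111

Start: R = 506 = 000111111010.
R = 506 + (-748) = -242 = 111100001110
R = -242 + 596 = 354 = 000101100010
R = 354 − 1779 = -1425 = 101001101111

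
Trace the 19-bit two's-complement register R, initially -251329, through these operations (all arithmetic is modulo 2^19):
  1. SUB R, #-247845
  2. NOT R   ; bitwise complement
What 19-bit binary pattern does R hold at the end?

0000000110110011011

Start: R = -251329 = 1000010101000111111.
R = -251329 − (-247845) = -3484 = 1111111001001100100
R = NOT 1111111001001100100 = 0000000110110011011 = 3483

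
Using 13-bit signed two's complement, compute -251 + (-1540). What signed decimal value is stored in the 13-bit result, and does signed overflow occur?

-1791; no overflow

-251 → 1111100000101
-1540 → 1100111111100
  1111100000101
+ 1100111111100
= 1100100000001  (discard carry-out 1)
Result 1100100000001: MSB = 1 → 6401 − 8192 = -1791.
Both addends are negative and so is the stored result: no signed overflow.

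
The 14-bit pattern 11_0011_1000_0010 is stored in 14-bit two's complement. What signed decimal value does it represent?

-3198

MSB is 1, so the value is negative.
Unsigned reading: 13186. Subtract 2^14 = 16384: 13186 − 16384 = -3198.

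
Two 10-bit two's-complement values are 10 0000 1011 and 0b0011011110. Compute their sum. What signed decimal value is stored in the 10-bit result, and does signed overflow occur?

-279; no overflow

10 0000 1011 → 1000001011 = -501 (signed)
0b0011011110 → 0011011110 = 222 (signed)
  1000001011
+ 0011011110
= 1011101001
Result 1011101001: MSB = 1 → 745 − 1024 = -279.
Addends have opposite signs, so signed overflow cannot occur.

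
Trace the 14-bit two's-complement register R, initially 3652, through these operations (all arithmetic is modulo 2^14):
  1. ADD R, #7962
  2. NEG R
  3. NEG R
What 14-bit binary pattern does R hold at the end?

Start: R = 3652 = 00111001000100.
R = 3652 + 7962 = 11614; wraps to -4770 = 10110101011110
R = −(-4770) = 4770 = 01001010100010
R = −(4770) = -4770 = 10110101011110

10110101011110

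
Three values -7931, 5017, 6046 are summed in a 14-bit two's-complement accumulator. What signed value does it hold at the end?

-7931 + 5017 = -2914 (11010010011110)
-2914 + 6046 = 3132 (00110000111100)

3132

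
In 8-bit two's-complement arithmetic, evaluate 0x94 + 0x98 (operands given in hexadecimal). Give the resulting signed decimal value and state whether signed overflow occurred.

0x94 = 10010100 = -108 (signed)
0x98 = 10011000 = -104 (signed)
  10010100
+ 10011000
= 00101100  (discard carry-out 1)
Result 00101100: MSB = 0 → value 44.
Both addends are negative but the stored result is non-negative: signed overflow. The true value -108 + (-104) = -212 lies outside [-128, 127].

44; overflow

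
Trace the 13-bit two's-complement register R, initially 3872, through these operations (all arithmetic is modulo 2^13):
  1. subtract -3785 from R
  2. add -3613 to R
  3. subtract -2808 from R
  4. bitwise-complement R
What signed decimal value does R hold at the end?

1339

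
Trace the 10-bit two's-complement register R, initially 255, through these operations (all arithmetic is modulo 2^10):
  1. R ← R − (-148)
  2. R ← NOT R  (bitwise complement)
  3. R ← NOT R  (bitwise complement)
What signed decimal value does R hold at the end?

403

Start: R = 255 = 0011111111.
R = 255 − (-148) = 403 = 0110010011
R = NOT 0110010011 = 1001101100 = -404
R = NOT 1001101100 = 0110010011 = 403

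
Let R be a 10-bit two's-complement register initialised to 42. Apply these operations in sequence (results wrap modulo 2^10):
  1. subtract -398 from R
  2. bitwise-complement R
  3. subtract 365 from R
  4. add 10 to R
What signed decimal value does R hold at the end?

228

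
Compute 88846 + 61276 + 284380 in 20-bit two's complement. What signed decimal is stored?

434502

88846 + 61276 = 150122 (00100100101001101010)
150122 + 284380 = 434502 (01101010000101000110)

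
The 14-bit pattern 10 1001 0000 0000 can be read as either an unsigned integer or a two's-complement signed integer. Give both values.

Unsigned: 10100100000000 = 10496.
Signed: MSB=1 → 10496 − 16384 = -5888.

unsigned = 10496, signed = -5888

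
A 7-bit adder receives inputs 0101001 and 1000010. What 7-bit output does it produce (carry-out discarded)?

  0101001
+ 1000010
= 1101011

1101011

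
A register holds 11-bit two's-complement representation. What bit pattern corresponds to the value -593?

10110101111

|-593| = 593 = 01001010001 in 11 bits.
Invert the bits: 10110101110. Add 1: 10110101111.
Check: 10110101111 reads as 1455 − 2048 = -593.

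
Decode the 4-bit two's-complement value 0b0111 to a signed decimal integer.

7

MSB is 0, so the value is non-negative: 0111 = 7.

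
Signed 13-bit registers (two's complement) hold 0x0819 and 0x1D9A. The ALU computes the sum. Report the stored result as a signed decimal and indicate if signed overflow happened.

1459; no overflow

0x0819 = 0100000011001 = 2073 (signed)
0x1D9A = 1110110011010 = -614 (signed)
  0100000011001
+ 1110110011010
= 0010110110011  (discard carry-out 1)
Result 0010110110011: MSB = 0 → value 1459.
Addends have opposite signs, so signed overflow cannot occur.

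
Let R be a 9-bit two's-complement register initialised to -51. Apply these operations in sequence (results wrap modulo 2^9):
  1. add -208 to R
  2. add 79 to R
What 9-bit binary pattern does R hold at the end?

101001100

Start: R = -51 = 111001101.
R = -51 + (-208) = -259; wraps to 253 = 011111101
R = 253 + 79 = 332; wraps to -180 = 101001100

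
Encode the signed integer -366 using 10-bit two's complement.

1010010010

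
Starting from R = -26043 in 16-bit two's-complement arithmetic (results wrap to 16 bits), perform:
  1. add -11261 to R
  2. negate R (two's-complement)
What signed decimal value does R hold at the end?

-28232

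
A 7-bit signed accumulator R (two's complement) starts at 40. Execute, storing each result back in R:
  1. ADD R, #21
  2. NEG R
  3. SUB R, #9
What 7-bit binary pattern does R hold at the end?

0111010

Start: R = 40 = 0101000.
R = 40 + 21 = 61 = 0111101
R = −(61) = -61 = 1000011
R = -61 − 9 = -70; wraps to 58 = 0111010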